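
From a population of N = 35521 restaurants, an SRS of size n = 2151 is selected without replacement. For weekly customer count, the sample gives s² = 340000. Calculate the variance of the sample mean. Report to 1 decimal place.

Under SRS without replacement, Var(ȳ) = (1 − f)·s²/n with f = n/N = 2151/35521 = 0.06055573.
Var(ȳ) = (1 − 0.06055573)·340000/2151 = 0.93944427·158.06602 = 148.49421.

148.5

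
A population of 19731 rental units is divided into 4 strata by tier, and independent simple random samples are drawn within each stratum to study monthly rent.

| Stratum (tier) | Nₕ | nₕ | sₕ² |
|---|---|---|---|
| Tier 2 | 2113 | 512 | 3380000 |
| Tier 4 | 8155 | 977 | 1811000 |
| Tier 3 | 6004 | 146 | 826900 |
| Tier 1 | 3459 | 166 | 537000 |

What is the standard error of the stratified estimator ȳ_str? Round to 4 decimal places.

30.6984

Var(ȳ_str) = Σₕ Wₕ²(1 − fₕ)sₕ²/nₕ with Wₕ = Nₕ/N, N = 19731.
Tier 2: Wₕ = 0.10709037; term = 0.10709037²·(1 − 0.24230951)·3380000/512 = 57.363993.
Tier 4: Wₕ = 0.41330901; term = 0.41330901²·(1 − 0.11980380)·1811000/977 = 278.71036.
Tier 3: Wₕ = 0.30429274; term = 0.30429274²·(1 − 0.02431712)·826900/146 = 511.6724.
Tier 1: Wₕ = 0.17530789; term = 0.17530789²·(1 − 0.04799075)·537000/166 = 94.647751.
Sum = 942.3945.
SE = √(942.3945) = 30.6984.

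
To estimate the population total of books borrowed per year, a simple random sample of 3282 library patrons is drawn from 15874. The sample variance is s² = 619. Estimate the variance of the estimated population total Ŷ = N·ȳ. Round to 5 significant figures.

3.7699 × 10^7

Var(Ŷ) = N²·Var(ȳ) = N²·(1 − n/N)·s²/n.
f = 3282/15874 = 0.20675318; Var(ȳ) = 0.79324682·619/3282 = 0.14960993.
Var(Ŷ) = 15874² · 0.14960993 = 3.769929 × 10^7.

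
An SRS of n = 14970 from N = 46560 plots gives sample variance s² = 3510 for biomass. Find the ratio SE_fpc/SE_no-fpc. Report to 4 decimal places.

0.8237

f = n/N = 14970/46560 = 0.32152062.
SE_no-fpc = √(s²/n) = 0.48421993; SE_fpc = √((1−f)s²/n) = 0.39885128.
Ratio = √(1−f) = 0.82369860.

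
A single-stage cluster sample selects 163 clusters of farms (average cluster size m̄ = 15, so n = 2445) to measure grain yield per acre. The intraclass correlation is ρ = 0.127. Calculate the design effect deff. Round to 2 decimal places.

2.78

deff = 1 + (15 − 1)·0.127 = 1 + 1.778 = 2.778.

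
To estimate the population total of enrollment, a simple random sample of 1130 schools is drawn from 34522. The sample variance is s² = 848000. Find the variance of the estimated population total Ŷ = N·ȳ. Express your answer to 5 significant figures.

Var(Ŷ) = N²·Var(ȳ) = N²·(1 − n/N)·s²/n.
f = 1130/34522 = 0.03273275; Var(ȳ) = 0.96726725·848000/1130 = 725.87843.
Var(Ŷ) = 34522² · 725.87843 = 8.6507904 × 10^11.

8.6508 × 10^11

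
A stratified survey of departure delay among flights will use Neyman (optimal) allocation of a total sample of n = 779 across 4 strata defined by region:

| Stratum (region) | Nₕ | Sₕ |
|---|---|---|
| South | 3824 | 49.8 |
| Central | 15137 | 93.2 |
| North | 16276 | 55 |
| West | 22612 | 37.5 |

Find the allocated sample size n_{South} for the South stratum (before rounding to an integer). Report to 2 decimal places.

Neyman allocation: nₕ = n·NₕSₕ / Σⱼ NⱼSⱼ.
Σ NⱼSⱼ = 3824·49.8 + 15137·93.2 + 16276·55 + 22612·37.5 = 3.3443336 × 10^6.
n_{South} = 779·3824·49.8 / (3.3443336 × 10^6) = 44.36.

44.36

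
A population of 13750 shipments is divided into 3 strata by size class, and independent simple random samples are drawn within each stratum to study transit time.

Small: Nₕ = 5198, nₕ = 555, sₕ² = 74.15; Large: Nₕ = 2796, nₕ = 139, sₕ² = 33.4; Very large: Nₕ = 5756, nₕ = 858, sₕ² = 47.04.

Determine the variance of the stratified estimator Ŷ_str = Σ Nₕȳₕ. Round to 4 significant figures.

Var(Ŷ_str) = Σₕ Nₕ²(1 − fₕ)sₕ²/nₕ.
Small: 5198²·(1 − 555/5198)·74.15/555 = 3.2244313 × 10^6.
Large: 2796²·(1 − 139/2796)·33.4/139 = 1.7850911 × 10^6.
Very large: 5756²·(1 − 858/5756)·47.04/858 = 1.54568 × 10^6.
Sum = 6.5552024 × 10^6.

6.555 × 10^6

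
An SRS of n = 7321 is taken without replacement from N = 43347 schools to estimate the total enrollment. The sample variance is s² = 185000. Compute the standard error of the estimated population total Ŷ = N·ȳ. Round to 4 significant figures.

198600

Var(Ŷ) = N²·Var(ȳ) = N²·(1 − n/N)·s²/n.
f = 7321/43347 = 0.16889289; Var(ȳ) = 0.83110711·185000/7321 = 21.001887.
Var(Ŷ) = 43347² · 21.001887 = 3.9461756 × 10^10.
SE(Ŷ) = √(3.9461756 × 10^10) = 198600.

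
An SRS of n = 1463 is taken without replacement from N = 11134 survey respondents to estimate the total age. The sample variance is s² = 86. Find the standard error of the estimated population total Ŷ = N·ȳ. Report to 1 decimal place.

2515.9

Var(Ŷ) = N²·Var(ȳ) = N²·(1 − n/N)·s²/n.
f = 1463/11134 = 0.13139932; Var(ȳ) = 0.86860068·86/1463 = 0.051059234.
Var(Ŷ) = 11134² · 0.051059234 = 6.3296068 × 10^6.
SE(Ŷ) = √(6.3296068 × 10^6) = 2515.9.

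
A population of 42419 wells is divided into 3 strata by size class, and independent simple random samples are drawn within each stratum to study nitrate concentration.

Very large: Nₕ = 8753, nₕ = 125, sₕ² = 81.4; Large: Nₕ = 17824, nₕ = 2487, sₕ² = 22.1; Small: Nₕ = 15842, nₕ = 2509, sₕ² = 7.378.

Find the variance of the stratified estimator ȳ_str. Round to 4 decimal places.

Var(ȳ_str) = Σₕ Wₕ²(1 − fₕ)sₕ²/nₕ with Wₕ = Nₕ/N, N = 42419.
Very large: Wₕ = 0.20634621; term = 0.20634621²·(1 − 0.01428082)·81.4/125 = 0.02733132.
Large: Wₕ = 0.42018907; term = 0.42018907²·(1 − 0.13953097)·22.1/2487 = 0.0013500232.
Small: Wₕ = 0.37346472; term = 0.37346472²·(1 − 0.15837647)·7.378/2509 = 3.4518747 × 10^-4.
Sum = 0.029026531.

0.0290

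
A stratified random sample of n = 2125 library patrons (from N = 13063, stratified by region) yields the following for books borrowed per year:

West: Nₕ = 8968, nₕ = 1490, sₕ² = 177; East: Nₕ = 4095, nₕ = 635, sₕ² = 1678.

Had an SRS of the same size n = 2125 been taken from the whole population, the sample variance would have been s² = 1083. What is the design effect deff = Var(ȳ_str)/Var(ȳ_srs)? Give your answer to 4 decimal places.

Var(ȳ_str) = Σ Wₕ²(1−fₕ)sₕ²/nₕ with Wₕ = Nₕ/13063:
  West: (8968/13063)²·(1−1490/8968)·177/1490 = 0.04668552
  East: (4095/13063)²·(1−635/4095)·1678/635 = 0.21941301
  → Var(ȳ_str) = 0.26609853.
Var(ȳ_srs) = (1 − 2125/13063)·1083/2125 = 0.42674114.
deff = 0.26609853 / 0.42674114 = 0.6236.

0.6236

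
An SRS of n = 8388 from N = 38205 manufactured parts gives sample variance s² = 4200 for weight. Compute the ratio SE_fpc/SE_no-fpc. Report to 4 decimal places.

0.8834

f = n/N = 8388/38205 = 0.21955241.
SE_no-fpc = √(s²/n) = 0.7076124; SE_fpc = √((1−f)s²/n) = 0.62512563.
Ratio = √(1−f) = 0.88342945.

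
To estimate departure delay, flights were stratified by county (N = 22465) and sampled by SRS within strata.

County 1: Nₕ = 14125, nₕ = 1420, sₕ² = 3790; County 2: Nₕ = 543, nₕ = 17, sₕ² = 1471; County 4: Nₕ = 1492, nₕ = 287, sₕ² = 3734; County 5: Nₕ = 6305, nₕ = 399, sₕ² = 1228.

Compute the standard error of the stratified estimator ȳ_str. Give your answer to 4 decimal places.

1.1276

Var(ȳ_str) = Σₕ Wₕ²(1 − fₕ)sₕ²/nₕ with Wₕ = Nₕ/N, N = 22465.
County 1: Wₕ = 0.62875584; term = 0.62875584²·(1 − 0.10053097)·3790/1420 = 0.94907634.
County 2: Wₕ = 0.02417093; term = 0.02417093²·(1 − 0.03130755)·1471/17 = 0.048970719.
County 4: Wₕ = 0.06641442; term = 0.06641442²·(1 − 0.19235925)·3734/287 = 0.046348474.
County 5: Wₕ = 0.28065880; term = 0.28065880²·(1 − 0.06328311)·1228/399 = 0.22708642.
Sum = 1.271482.
SE = √(1.271482) = 1.1276.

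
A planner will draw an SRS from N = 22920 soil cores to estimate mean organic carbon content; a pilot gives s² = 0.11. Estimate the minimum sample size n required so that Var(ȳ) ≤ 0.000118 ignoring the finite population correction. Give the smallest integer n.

933

Without fpc, n₀ = s²/D = 0.11/0.000118 = 932.2034.
Rounding up, n = 933.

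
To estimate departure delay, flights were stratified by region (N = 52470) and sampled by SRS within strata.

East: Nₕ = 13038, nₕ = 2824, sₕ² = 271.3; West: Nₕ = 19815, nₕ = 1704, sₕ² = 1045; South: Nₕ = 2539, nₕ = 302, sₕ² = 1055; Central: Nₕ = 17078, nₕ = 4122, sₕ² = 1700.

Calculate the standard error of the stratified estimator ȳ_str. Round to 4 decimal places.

0.3535

Var(ȳ_str) = Σₕ Wₕ²(1 − fₕ)sₕ²/nₕ with Wₕ = Nₕ/N, N = 52470.
East: Wₕ = 0.24848485; term = 0.24848485²·(1 − 0.21659764)·271.3/2824 = 0.0046469693.
West: Wₕ = 0.37764437; term = 0.37764437²·(1 − 0.08599546)·1045/1704 = 0.079939436.
South: Wₕ = 0.04838956; term = 0.04838956²·(1 − 0.11894447)·1055/302 = 0.0072069594.
Central: Wₕ = 0.32548123; term = 0.32548123²·(1 − 0.24136316)·1700/4122 = 0.033145666.
Sum = 0.12493903.
SE = √(0.12493903) = 0.3535.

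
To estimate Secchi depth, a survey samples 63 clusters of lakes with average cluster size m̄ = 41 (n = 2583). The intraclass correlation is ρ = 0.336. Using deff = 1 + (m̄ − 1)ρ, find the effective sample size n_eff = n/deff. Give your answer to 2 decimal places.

deff = 1 + (41 − 1)·0.336 = 1 + 13.44 = 14.44.
n_eff = 2583 / 14.44 = 178.88.

178.88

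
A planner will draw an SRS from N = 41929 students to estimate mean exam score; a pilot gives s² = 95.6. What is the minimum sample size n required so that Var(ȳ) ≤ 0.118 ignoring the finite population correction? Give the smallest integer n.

Without fpc, n₀ = s²/D = 95.6/0.118 = 810.1695.
Rounding up, n = 811.

811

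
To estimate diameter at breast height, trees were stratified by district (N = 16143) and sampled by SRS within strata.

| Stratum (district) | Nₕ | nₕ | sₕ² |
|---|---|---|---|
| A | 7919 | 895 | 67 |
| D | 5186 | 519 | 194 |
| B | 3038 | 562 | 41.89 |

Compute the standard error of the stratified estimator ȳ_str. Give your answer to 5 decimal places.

Var(ȳ_str) = Σₕ Wₕ²(1 − fₕ)sₕ²/nₕ with Wₕ = Nₕ/N, N = 16143.
A: Wₕ = 0.49055318; term = 0.49055318²·(1 − 0.11301932)·67/895 = 0.015978578.
D: Wₕ = 0.32125379; term = 0.32125379²·(1 − 0.10007713)·194/519 = 0.034716521.
B: Wₕ = 0.18819302; term = 0.18819302²·(1 − 0.18499013)·41.89/562 = 0.0021515129.
Sum = 0.052846612.
SE = √(0.052846612) = 0.22988.

0.22988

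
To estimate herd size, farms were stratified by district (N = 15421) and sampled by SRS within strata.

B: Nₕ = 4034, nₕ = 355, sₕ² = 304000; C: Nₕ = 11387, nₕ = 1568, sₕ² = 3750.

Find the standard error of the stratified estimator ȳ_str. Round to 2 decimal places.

7.39

Var(ȳ_str) = Σₕ Wₕ²(1 − fₕ)sₕ²/nₕ with Wₕ = Nₕ/N, N = 15421.
B: Wₕ = 0.26159134; term = 0.26159134²·(1 − 0.08800198)·304000/355 = 53.442386.
C: Wₕ = 0.73840866; term = 0.73840866²·(1 − 0.13770089)·3750/1568 = 1.1244411.
Sum = 54.566827.
SE = √(54.566827) = 7.39.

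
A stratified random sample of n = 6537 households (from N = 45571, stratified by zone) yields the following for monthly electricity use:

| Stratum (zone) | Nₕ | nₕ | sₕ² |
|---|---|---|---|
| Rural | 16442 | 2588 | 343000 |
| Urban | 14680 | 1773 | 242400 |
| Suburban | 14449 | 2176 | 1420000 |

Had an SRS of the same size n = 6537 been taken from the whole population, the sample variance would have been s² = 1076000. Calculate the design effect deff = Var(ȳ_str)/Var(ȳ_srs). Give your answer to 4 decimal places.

Var(ȳ_str) = Σ Wₕ²(1−fₕ)sₕ²/nₕ with Wₕ = Nₕ/45571:
  Rural: (16442/45571)²·(1−2588/16442)·343000/2588 = 14.53726
  Urban: (14680/45571)²·(1−1773/14680)·242400/1773 = 12.473781
  Suburban: (14449/45571)²·(1−2176/14449)·1420000/2176 = 55.723817
  → Var(ȳ_str) = 82.734858.
Var(ȳ_srs) = (1 − 6537/45571)·1076000/6537 = 140.98999.
deff = 82.734858 / 140.98999 = 0.5868.

0.5868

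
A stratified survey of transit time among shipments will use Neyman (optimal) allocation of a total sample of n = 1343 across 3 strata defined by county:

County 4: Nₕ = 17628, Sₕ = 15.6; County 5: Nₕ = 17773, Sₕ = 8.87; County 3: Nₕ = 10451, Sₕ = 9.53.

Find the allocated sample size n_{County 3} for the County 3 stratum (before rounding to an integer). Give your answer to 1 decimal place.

Neyman allocation: nₕ = n·NₕSₕ / Σⱼ NⱼSⱼ.
Σ NⱼSⱼ = 17628·15.6 + 17773·8.87 + 10451·9.53 = 532241.34.
n_{County 3} = 1343·10451·9.53 / 532241.34 = 251.3.

251.3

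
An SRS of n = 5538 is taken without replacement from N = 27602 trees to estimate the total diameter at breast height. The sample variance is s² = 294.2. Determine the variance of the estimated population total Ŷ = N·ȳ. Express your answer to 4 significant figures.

Var(Ŷ) = N²·Var(ȳ) = N²·(1 − n/N)·s²/n.
f = 5538/27602 = 0.20063763; Var(ȳ) = 0.79936237·294.2/5538 = 0.042465224.
Var(Ŷ) = 27602² · 0.042465224 = 3.2352997 × 10^7.

3.235 × 10^7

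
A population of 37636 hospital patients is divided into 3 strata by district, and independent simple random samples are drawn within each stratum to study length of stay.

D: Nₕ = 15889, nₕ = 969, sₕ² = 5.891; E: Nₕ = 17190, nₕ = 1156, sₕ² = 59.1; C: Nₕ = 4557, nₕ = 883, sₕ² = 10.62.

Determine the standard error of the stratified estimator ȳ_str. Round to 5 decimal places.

Var(ȳ_str) = Σₕ Wₕ²(1 − fₕ)sₕ²/nₕ with Wₕ = Nₕ/N, N = 37636.
D: Wₕ = 0.42217558; term = 0.42217558²·(1 − 0.06098559)·5.891/969 = 0.0010174749.
E: Wₕ = 0.45674354; term = 0.45674354²·(1 − 0.06724840)·59.1/1156 = 0.0099481078.
C: Wₕ = 0.12108088; term = 0.12108088²·(1 − 0.19376783)·10.62/883 = 1.4215923 × 10^-4.
Sum = 0.011107742.
SE = √(0.011107742) = 0.10539.

0.10539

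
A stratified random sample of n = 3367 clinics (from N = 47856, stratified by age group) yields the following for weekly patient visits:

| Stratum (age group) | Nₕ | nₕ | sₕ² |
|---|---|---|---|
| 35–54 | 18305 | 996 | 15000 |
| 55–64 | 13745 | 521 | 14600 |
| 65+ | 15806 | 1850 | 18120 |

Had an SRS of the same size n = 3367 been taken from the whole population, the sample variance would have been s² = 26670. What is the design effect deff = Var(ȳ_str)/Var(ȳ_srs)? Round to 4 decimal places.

0.7131

Var(ȳ_str) = Σ Wₕ²(1−fₕ)sₕ²/nₕ with Wₕ = Nₕ/47856:
  35–54: (18305/47856)²·(1−996/18305)·15000/996 = 2.0835352
  55–64: (13745/47856)²·(1−521/13745)·14600/521 = 2.2240775
  65+: (15806/47856)²·(1−1850/15806)·18120/1850 = 0.94340161
  → Var(ȳ_str) = 5.2510143.
Var(ȳ_srs) = (1 − 3367/47856)·26670/3367 = 7.363701.
deff = 5.2510143 / 7.363701 = 0.7131.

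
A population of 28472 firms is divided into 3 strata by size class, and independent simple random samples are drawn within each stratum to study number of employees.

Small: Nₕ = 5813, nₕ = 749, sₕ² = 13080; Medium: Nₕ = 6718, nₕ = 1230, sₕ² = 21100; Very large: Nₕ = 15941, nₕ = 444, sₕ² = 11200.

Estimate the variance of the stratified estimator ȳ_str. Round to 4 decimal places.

Var(ȳ_str) = Σₕ Wₕ²(1 − fₕ)sₕ²/nₕ with Wₕ = Nₕ/N, N = 28472.
Small: Wₕ = 0.20416550; term = 0.20416550²·(1 − 0.12884913)·13080/749 = 0.63413832.
Medium: Wₕ = 0.23595111; term = 0.23595111²·(1 − 0.18309021)·21100/1230 = 0.78018123.
Very large: Wₕ = 0.55988339; term = 0.55988339²·(1 − 0.02785271)·11200/444 = 7.6870959.
Sum = 9.1014155.

9.1014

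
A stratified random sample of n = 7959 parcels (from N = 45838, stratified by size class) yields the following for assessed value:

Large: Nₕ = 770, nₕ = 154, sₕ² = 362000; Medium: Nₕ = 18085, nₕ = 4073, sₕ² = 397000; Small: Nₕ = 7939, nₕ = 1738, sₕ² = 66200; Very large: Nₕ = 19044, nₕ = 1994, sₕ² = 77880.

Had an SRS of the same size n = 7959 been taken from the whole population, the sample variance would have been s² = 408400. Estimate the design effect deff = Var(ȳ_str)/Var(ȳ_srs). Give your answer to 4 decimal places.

0.4531

Var(ȳ_str) = Σ Wₕ²(1−fₕ)sₕ²/nₕ with Wₕ = Nₕ/45838:
  Large: (770/45838)²·(1−154/770)·362000/154 = 0.53064975
  Medium: (18085/45838)²·(1−4073/18085)·397000/4073 = 11.755563
  Small: (7939/45838)²·(1−1738/7939)·66200/1738 = 0.8924511
  Very large: (19044/45838)²·(1−1994/19044)·77880/1994 = 6.0357609
  → Var(ȳ_str) = 19.214425.
Var(ȳ_srs) = (1 − 7959/45838)·408400/7959 = 42.403341.
deff = 19.214425 / 42.403341 = 0.4531.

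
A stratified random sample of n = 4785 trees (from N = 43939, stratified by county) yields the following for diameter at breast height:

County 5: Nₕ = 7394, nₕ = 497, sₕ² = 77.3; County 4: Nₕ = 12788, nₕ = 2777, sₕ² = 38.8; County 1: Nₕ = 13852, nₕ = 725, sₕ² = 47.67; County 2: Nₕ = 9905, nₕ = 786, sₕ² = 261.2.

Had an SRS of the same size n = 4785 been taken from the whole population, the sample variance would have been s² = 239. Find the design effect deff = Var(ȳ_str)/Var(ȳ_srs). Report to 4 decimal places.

0.6016

Var(ȳ_str) = Σ Wₕ²(1−fₕ)sₕ²/nₕ with Wₕ = Nₕ/43939:
  County 5: (7394/43939)²·(1−497/7394)·77.3/497 = 0.0041083027
  County 4: (12788/43939)²·(1−2777/12788)·38.8/2777 = 9.2647904 × 10^-4
  County 1: (13852/43939)²·(1−725/13852)·47.67/725 = 0.0061927675
  County 2: (9905/43939)²·(1−786/9905)·261.2/786 = 0.015547193
  → Var(ȳ_str) = 0.026774742.
Var(ȳ_srs) = (1 − 4785/43939)·239/4785 = 0.044508394.
deff = 0.026774742 / 0.044508394 = 0.6016.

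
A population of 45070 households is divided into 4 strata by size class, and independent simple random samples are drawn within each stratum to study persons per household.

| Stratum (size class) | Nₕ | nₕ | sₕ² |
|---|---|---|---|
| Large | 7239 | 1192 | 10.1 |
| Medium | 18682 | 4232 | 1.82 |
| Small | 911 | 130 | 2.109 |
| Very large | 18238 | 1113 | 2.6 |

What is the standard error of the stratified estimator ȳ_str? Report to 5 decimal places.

Var(ȳ_str) = Σₕ Wₕ²(1 − fₕ)sₕ²/nₕ with Wₕ = Nₕ/N, N = 45070.
Large: Wₕ = 0.16061682; term = 0.16061682²·(1 − 0.16466363)·10.1/1192 = 1.8259486 × 10^-4.
Medium: Wₕ = 0.41451076; term = 0.41451076²·(1 − 0.22652821)·1.82/4232 = 5.7153368 × 10^-5.
Small: Wₕ = 0.02021300; term = 0.02021300²·(1 − 0.14270033)·2.109/130 = 5.682344 × 10^-6.
Very large: Wₕ = 0.40465942; term = 0.40465942²·(1 − 0.06102643)·2.6/1113 = 3.5917894 × 10^-4.
Sum = 6.0460951 × 10^-4.
SE = √(6.0460951 × 10^-4) = 0.02459.

0.02459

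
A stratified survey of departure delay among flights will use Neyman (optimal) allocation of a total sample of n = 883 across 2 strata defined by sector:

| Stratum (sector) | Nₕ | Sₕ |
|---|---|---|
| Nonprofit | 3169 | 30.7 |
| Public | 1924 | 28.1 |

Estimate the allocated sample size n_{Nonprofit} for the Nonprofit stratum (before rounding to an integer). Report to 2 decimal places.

567.59

Neyman allocation: nₕ = n·NₕSₕ / Σⱼ NⱼSⱼ.
Σ NⱼSⱼ = 3169·30.7 + 1924·28.1 = 151352.7.
n_{Nonprofit} = 883·3169·30.7 / 151352.7 = 567.59.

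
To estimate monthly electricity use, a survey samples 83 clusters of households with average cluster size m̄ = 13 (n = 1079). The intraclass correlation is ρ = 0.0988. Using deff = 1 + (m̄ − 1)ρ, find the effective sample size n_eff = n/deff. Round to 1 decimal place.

493.7

deff = 1 + (13 − 1)·0.0988 = 1 + 1.1856 = 2.1856.
n_eff = 1079 / 2.1856 = 493.7.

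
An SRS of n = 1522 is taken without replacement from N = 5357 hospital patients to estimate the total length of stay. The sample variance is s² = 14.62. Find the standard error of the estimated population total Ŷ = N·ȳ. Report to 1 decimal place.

444.2

Var(Ŷ) = N²·Var(ȳ) = N²·(1 − n/N)·s²/n.
f = 1522/5357 = 0.28411424; Var(ȳ) = 0.71588576·14.62/1522 = 0.0068766424.
Var(Ŷ) = 5357² · 0.0068766424 = 197342.09.
SE(Ŷ) = √(197342.09) = 444.2.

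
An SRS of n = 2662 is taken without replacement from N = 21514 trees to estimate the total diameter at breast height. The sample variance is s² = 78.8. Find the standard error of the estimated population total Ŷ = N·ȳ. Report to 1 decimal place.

3465.0

Var(Ŷ) = N²·Var(ȳ) = N²·(1 − n/N)·s²/n.
f = 2662/21514 = 0.12373338; Var(ȳ) = 0.87626662·78.8/2662 = 0.025939072.
Var(Ŷ) = 21514² · 0.025939072 = 1.2005956 × 10^7.
SE(Ŷ) = √(1.2005956 × 10^7) = 3465.0.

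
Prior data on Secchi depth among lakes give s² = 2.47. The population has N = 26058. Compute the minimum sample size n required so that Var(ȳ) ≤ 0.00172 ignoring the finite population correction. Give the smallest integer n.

1437

Without fpc, n₀ = s²/D = 2.47/0.00172 = 1436.0465.
Rounding up, n = 1437.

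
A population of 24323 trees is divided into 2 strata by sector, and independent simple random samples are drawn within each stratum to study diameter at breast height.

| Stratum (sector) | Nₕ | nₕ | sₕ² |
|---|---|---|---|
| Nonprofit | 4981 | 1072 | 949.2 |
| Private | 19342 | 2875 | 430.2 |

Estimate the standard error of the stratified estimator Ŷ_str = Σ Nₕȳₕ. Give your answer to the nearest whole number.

Var(Ŷ_str) = Σₕ Nₕ²(1 − fₕ)sₕ²/nₕ.
Nonprofit: 4981²·(1 − 1072/4981)·949.2/1072 = 1.7240313 × 10^7.
Private: 19342²·(1 − 2875/19342)·430.2/2875 = 4.7659384 × 10^7.
Sum = 6.4899697 × 10^7.
SE = √(6.4899697 × 10^7) = 8056.

8056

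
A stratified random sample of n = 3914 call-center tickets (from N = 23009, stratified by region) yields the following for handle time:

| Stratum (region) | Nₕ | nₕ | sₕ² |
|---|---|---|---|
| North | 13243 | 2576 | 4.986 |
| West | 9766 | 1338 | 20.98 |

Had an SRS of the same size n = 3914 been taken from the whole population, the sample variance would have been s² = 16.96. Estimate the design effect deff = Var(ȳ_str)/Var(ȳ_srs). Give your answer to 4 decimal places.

Var(ȳ_str) = Σ Wₕ²(1−fₕ)sₕ²/nₕ with Wₕ = Nₕ/23009:
  North: (13243/23009)²·(1−2576/13243)·4.986/2576 = 5.1646346 × 10^-4
  West: (9766/23009)²·(1−1338/9766)·20.98/1338 = 0.0024377835
  → Var(ȳ_str) = 0.002954247.
Var(ȳ_srs) = (1 − 3914/23009)·16.96/3914 = 0.0035960601.
deff = 0.002954247 / 0.0035960601 = 0.8215.

0.8215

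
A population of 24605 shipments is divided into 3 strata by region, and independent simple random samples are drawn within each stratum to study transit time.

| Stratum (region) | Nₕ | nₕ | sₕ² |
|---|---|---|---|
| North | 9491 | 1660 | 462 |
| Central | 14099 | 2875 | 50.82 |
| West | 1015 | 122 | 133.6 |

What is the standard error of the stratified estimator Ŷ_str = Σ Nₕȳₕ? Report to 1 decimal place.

Var(Ŷ_str) = Σₕ Nₕ²(1 − fₕ)sₕ²/nₕ.
North: 9491²·(1 − 1660/9491)·462/1660 = 2.068536 × 10^7.
Central: 14099²·(1 − 2875/14099)·50.82/2875 = 2.7972596 × 10^6.
West: 1015²·(1 − 122/1015)·133.6/122 = 992576.82.
Sum = 2.4475196 × 10^7.
SE = √(2.4475196 × 10^7) = 4947.2.

4947.2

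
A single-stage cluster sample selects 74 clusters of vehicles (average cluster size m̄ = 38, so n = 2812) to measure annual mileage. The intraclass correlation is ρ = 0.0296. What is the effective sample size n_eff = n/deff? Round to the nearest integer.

1342

deff = 1 + (38 − 1)·0.0296 = 1 + 1.0952 = 2.0952.
n_eff = 2812 / 2.0952 = 1342.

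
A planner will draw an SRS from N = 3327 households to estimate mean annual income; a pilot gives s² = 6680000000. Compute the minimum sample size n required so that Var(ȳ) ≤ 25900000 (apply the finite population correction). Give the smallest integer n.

240

Without fpc, n₀ = s²/D = 6680000000/25900000 = 257.9151.
With fpc, (1 − n/N)·s²/n ≤ D requires n ≥ n₀/(1 + n₀/N) = 257.9151/(1 + 257.9151/3327) = 239.3595.
Rounding up, n = 240.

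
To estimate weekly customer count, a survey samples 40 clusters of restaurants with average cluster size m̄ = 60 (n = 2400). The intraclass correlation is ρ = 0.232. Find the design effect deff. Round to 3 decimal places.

deff = 1 + (60 − 1)·0.232 = 1 + 13.688 = 14.688.

14.688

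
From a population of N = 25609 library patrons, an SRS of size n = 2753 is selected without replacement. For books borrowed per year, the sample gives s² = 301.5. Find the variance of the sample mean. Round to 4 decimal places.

0.0977

Under SRS without replacement, Var(ȳ) = (1 − f)·s²/n with f = n/N = 2753/25609 = 0.10750127.
Var(ȳ) = (1 − 0.10750127)·301.5/2753 = 0.89249873·0.10951689 = 0.097743686.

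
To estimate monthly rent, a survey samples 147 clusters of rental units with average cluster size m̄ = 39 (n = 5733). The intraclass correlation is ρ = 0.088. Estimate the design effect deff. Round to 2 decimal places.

4.34

deff = 1 + (39 − 1)·0.088 = 1 + 3.344 = 4.344.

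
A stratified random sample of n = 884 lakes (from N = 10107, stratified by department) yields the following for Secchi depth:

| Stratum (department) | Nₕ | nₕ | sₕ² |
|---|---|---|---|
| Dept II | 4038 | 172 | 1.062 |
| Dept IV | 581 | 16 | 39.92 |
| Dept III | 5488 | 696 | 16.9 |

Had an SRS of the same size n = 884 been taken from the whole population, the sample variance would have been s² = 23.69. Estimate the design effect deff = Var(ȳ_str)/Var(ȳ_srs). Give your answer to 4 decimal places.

0.6221

Var(ȳ_str) = Σ Wₕ²(1−fₕ)sₕ²/nₕ with Wₕ = Nₕ/10107:
  Dept II: (4038/10107)²·(1−172/4038)·1.062/172 = 9.4358212 × 10^-4
  Dept IV: (581/10107)²·(1−16/581)·39.92/16 = 0.0080177147
  Dept III: (5488/10107)²·(1−696/5488)·16.9/696 = 0.0062512065
  → Var(ȳ_str) = 0.015212503.
Var(ȳ_srs) = (1 − 884/10107)·23.69/884 = 0.024454722.
deff = 0.015212503 / 0.024454722 = 0.6221.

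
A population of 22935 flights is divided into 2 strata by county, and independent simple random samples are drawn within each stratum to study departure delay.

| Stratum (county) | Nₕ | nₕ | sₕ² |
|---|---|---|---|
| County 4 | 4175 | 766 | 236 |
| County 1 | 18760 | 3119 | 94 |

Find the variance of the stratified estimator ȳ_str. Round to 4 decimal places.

Var(ȳ_str) = Σₕ Wₕ²(1 − fₕ)sₕ²/nₕ with Wₕ = Nₕ/N, N = 22935.
County 4: Wₕ = 0.18203619; term = 0.18203619²·(1 − 0.18347305)·236/766 = 0.0083362211.
County 1: Wₕ = 0.81796381; term = 0.81796381²·(1 − 0.16625800)·94/3119 = 0.016811727.
Sum = 0.025147948.

0.0251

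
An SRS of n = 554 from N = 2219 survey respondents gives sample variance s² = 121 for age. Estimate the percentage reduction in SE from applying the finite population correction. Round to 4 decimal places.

f = n/N = 554/2219 = 0.24966201.
SE_no-fpc = √(s²/n) = 0.46734522; SE_fpc = √((1−f)s²/n) = 0.40482402.
Ratio = √(1−f) = 0.86622052. Reduction = 100·(1 − 0.86622052) = 13.3779%.

13.3779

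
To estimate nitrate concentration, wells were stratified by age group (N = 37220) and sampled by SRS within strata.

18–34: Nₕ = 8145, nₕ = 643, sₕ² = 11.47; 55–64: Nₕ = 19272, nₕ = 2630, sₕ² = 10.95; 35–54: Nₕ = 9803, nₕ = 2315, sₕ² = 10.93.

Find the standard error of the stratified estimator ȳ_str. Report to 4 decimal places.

0.0447

Var(ȳ_str) = Σₕ Wₕ²(1 − fₕ)sₕ²/nₕ with Wₕ = Nₕ/N, N = 37220.
18–34: Wₕ = 0.21883396; term = 0.21883396²·(1 − 0.07894414)·11.47/643 = 7.8680635 × 10^-4.
55–64: Wₕ = 0.51778614; term = 0.51778614²·(1 − 0.13646741)·10.95/2630 = 9.6391322 × 10^-4.
35–54: Wₕ = 0.26337990; term = 0.26337990²·(1 − 0.23615220)·10.93/2315 = 2.5017348 × 10^-4.
Sum = 0.0020008931.
SE = √(0.0020008931) = 0.0447.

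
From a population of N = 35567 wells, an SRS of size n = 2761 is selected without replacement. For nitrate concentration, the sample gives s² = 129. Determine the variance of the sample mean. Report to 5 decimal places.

Under SRS without replacement, Var(ȳ) = (1 − f)·s²/n with f = n/N = 2761/35567 = 0.07762814.
Var(ȳ) = (1 − 0.07762814)·129/2761 = 0.92237186·0.046722202 = 0.043095245.

0.04310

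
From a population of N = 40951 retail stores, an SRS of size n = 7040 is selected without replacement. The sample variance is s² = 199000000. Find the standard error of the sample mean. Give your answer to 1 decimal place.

Under SRS without replacement, Var(ȳ) = (1 − f)·s²/n with f = n/N = 7040/40951 = 0.17191277.
Var(ȳ) = (1 − 0.17191277)·199000000/7040 = 0.82808723·28267.045 = 23407.579.
SE(ȳ) = √(23407.579) = 153.0.

153.0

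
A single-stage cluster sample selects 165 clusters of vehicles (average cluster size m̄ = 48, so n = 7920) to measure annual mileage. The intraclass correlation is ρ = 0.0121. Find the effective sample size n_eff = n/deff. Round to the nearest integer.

deff = 1 + (48 − 1)·0.0121 = 1 + 0.5687 = 1.5687.
n_eff = 7920 / 1.5687 = 5049.

5049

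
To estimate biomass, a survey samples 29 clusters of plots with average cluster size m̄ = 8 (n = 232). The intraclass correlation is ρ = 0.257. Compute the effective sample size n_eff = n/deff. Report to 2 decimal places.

82.89

deff = 1 + (8 − 1)·0.257 = 1 + 1.799 = 2.799.
n_eff = 232 / 2.799 = 82.89.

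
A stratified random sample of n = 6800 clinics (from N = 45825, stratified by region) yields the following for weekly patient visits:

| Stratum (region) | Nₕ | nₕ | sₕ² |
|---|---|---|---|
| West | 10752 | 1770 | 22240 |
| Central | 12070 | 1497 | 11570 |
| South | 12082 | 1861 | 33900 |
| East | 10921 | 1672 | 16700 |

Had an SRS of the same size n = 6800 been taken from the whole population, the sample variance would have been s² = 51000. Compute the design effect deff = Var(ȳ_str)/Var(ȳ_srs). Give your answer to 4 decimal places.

0.4069

Var(ȳ_str) = Σ Wₕ²(1−fₕ)sₕ²/nₕ with Wₕ = Nₕ/45825:
  West: (10752/45825)²·(1−1770/10752)·22240/1770 = 0.577855
  Central: (12070/45825)²·(1−1497/12070)·11570/1497 = 0.46969086
  South: (12082/45825)²·(1−1861/12082)·33900/1861 = 1.0712247
  East: (10921/45825)²·(1−1672/10921)·16700/1672 = 0.48043256
  → Var(ȳ_str) = 2.5992031.
Var(ȳ_srs) = (1 − 6800/45825)·51000/6800 = 6.3870704.
deff = 2.5992031 / 6.3870704 = 0.4069.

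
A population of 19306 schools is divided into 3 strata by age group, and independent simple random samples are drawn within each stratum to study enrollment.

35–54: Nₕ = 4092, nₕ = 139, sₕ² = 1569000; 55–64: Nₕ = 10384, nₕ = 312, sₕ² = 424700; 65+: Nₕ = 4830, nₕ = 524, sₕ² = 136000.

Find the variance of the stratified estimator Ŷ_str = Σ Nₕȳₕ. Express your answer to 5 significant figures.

3.3035 × 10^11

Var(Ŷ_str) = Σₕ Nₕ²(1 − fₕ)sₕ²/nₕ.
35–54: 4092²·(1 − 139/4092)·1569000/139 = 1.8258731 × 10^11.
55–64: 10384²·(1 − 312/10384)·424700/312 = 1.4236658 × 10^11.
65+: 4830²·(1 − 524/4830)·136000/524 = 5.397949 × 10^9.
Sum = 3.3035184 × 10^11.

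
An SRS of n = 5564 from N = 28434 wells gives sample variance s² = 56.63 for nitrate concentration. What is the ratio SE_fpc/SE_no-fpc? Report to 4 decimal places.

0.8968

f = n/N = 5564/28434 = 0.19568123.
SE_no-fpc = √(s²/n) = 0.10088573; SE_fpc = √((1−f)s²/n) = 0.090478173.
Ratio = √(1−f) = 0.89683821.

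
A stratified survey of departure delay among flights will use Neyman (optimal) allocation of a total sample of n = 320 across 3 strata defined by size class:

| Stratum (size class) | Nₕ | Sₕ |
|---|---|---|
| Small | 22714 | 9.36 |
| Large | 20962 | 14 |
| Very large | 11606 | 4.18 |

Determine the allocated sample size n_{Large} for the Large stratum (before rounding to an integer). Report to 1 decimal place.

169.3

Neyman allocation: nₕ = n·NₕSₕ / Σⱼ NⱼSⱼ.
Σ NⱼSⱼ = 22714·9.36 + 20962·14 + 11606·4.18 = 554584.12.
n_{Large} = 320·20962·14 / 554584.12 = 169.3.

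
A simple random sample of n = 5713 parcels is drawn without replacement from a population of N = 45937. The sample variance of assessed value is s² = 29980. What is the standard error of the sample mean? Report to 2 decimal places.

Under SRS without replacement, Var(ȳ) = (1 − f)·s²/n with f = n/N = 5713/45937 = 0.12436598.
Var(ȳ) = (1 − 0.12436598)·29980/5713 = 0.87563402·5.2476807 = 4.5950478.
SE(ȳ) = √(4.5950478) = 2.14.

2.14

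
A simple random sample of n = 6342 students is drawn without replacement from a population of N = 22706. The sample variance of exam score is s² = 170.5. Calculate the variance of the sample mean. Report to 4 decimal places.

Under SRS without replacement, Var(ȳ) = (1 − f)·s²/n with f = n/N = 6342/22706 = 0.27930943.
Var(ȳ) = (1 − 0.27930943)·170.5/6342 = 0.72069057·0.026884264 = 0.019375235.

0.0194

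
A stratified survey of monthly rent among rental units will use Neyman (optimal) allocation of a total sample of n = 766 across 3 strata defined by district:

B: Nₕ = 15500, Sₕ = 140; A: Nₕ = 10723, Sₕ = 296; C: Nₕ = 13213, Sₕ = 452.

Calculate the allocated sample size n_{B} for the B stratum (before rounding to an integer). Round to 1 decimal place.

Neyman allocation: nₕ = n·NₕSₕ / Σⱼ NⱼSⱼ.
Σ NⱼSⱼ = 15500·140 + 10723·296 + 13213·452 = 1.1316284 × 10^7.
n_{B} = 766·15500·140 / (1.1316284 × 10^7) = 146.9.

146.9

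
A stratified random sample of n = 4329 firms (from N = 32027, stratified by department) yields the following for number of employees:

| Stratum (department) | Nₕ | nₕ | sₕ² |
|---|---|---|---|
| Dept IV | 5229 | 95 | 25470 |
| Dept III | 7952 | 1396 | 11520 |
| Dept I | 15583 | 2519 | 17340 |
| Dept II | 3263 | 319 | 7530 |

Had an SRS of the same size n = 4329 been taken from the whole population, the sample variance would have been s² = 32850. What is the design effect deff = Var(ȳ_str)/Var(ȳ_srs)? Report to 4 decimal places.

1.3750

Var(ȳ_str) = Σ Wₕ²(1−fₕ)sₕ²/nₕ with Wₕ = Nₕ/32027:
  Dept IV: (5229/32027)²·(1−95/5229)·25470/95 = 7.0169329
  Dept III: (7952/32027)²·(1−1396/7952)·11520/1396 = 0.4194207
  Dept I: (15583/32027)²·(1−2519/15583)·17340/2519 = 1.3662043
  Dept II: (3263/32027)²·(1−319/3263)·7530/319 = 0.22106839
  → Var(ȳ_str) = 9.0236263.
Var(ȳ_srs) = (1 − 4329/32027)·32850/4329 = 6.5626605.
deff = 9.0236263 / 6.5626605 = 1.3750.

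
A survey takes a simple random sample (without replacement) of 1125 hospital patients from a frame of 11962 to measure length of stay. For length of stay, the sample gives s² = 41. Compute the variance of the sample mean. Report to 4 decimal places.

0.0330

Under SRS without replacement, Var(ȳ) = (1 − f)·s²/n with f = n/N = 1125/11962 = 0.09404782.
Var(ȳ) = (1 − 0.09404782)·41/1125 = 0.90595218·0.036444444 = 0.033016924.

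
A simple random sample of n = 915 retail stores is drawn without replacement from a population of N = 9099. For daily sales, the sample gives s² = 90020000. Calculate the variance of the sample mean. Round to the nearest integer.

Under SRS without replacement, Var(ȳ) = (1 − f)·s²/n with f = n/N = 915/9099 = 0.10056050.
Var(ȳ) = (1 − 0.10056050)·90020000/915 = 0.89943950·98382.514 = 88489.119.

88489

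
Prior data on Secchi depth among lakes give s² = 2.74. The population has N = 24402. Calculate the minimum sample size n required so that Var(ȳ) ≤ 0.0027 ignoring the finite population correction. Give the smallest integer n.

Without fpc, n₀ = s²/D = 2.74/0.0027 = 1014.8148.
Rounding up, n = 1015.

1015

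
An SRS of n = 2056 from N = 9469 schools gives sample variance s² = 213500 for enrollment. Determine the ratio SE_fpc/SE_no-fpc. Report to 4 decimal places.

f = n/N = 2056/9469 = 0.21712958.
SE_no-fpc = √(s²/n) = 10.19031; SE_fpc = √((1−f)s²/n) = 9.0163825.
Ratio = √(1−f) = 0.88479965.

0.8848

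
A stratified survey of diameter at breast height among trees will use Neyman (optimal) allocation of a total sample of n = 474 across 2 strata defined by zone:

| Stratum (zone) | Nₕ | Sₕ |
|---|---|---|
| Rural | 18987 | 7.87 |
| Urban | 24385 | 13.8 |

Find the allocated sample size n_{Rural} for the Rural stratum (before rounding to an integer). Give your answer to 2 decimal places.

Neyman allocation: nₕ = n·NₕSₕ / Σⱼ NⱼSⱼ.
Σ NⱼSⱼ = 18987·7.87 + 24385·13.8 = 485940.69.
n_{Rural} = 474·18987·7.87 / 485940.69 = 145.76.

145.76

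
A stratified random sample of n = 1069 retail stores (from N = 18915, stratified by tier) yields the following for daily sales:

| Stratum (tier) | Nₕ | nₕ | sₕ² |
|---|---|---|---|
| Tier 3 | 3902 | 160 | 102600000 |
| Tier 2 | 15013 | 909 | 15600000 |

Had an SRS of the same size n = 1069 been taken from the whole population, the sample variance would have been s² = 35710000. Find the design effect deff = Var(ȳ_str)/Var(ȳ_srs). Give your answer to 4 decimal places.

Var(ȳ_str) = Σ Wₕ²(1−fₕ)sₕ²/nₕ with Wₕ = Nₕ/18915:
  Tier 3: (3902/18915)²·(1−160/3902)·102600000/160 = 26170.121
  Tier 2: (15013/18915)²·(1−909/15013)·15600000/909 = 10156.821
  → Var(ȳ_str) = 36326.942.
Var(ȳ_srs) = (1 − 1069/18915)·35710000/1069 = 31517.132.
deff = 36326.942 / 31517.132 = 1.1526.

1.1526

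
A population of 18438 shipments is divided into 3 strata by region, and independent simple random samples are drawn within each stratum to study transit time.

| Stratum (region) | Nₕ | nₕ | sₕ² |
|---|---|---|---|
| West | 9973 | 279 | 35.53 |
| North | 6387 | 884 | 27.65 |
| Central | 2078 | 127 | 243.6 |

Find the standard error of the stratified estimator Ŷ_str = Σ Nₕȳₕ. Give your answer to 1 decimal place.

4603.0

Var(Ŷ_str) = Σₕ Nₕ²(1 − fₕ)sₕ²/nₕ.
West: 9973²·(1 − 279/9973)·35.53/279 = 1.2311751 × 10^7.
North: 6387²·(1 − 884/6387)·27.65/884 = 1.0993584 × 10^6.
Central: 2078²·(1 − 127/2078)·243.6/127 = 7.7763603 × 10^6.
Sum = 2.118747 × 10^7.
SE = √(2.118747 × 10^7) = 4603.0.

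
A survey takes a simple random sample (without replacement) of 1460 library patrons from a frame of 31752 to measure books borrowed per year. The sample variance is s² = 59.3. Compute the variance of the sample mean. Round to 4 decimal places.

Under SRS without replacement, Var(ȳ) = (1 − f)·s²/n with f = n/N = 1460/31752 = 0.04598136.
Var(ȳ) = (1 − 0.04598136)·59.3/1460 = 0.95401864·0.040616438 = 0.038748839.

0.0387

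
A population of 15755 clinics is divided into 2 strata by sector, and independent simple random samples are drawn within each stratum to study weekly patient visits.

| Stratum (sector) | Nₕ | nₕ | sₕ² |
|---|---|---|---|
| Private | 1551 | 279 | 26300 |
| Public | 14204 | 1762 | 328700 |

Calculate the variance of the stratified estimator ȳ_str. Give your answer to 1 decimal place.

Var(ȳ_str) = Σₕ Wₕ²(1 − fₕ)sₕ²/nₕ with Wₕ = Nₕ/N, N = 15755.
Private: Wₕ = 0.09844494; term = 0.09844494²·(1 − 0.17988395)·26300/279 = 0.74922738.
Public: Wₕ = 0.90155506; term = 0.90155506²·(1 − 0.12404956)·328700/1762 = 132.81828.
Sum = 133.56751.

133.6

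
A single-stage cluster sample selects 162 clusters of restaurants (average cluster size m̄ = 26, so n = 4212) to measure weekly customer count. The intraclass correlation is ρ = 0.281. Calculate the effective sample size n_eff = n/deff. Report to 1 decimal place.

deff = 1 + (26 − 1)·0.281 = 1 + 7.025 = 8.025.
n_eff = 4212 / 8.025 = 524.9.

524.9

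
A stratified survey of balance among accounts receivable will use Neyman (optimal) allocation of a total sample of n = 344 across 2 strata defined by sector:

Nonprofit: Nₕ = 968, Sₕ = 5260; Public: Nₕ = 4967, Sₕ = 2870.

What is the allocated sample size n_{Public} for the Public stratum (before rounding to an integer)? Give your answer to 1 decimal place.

253.5

Neyman allocation: nₕ = n·NₕSₕ / Σⱼ NⱼSⱼ.
Σ NⱼSⱼ = 968·5260 + 4967·2870 = 1.934697 × 10^7.
n_{Public} = 344·4967·2870 / (1.934697 × 10^7) = 253.5.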